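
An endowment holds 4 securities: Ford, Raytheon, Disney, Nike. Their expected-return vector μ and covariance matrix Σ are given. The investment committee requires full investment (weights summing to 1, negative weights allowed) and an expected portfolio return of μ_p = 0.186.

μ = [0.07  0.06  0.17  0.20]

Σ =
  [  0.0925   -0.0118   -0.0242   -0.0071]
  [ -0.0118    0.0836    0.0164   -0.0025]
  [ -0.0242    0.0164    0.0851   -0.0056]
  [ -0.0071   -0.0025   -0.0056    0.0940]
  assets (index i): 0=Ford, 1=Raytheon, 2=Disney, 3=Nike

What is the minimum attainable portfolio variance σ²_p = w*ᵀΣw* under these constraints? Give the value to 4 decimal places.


g=Σ⁻¹μ = [1.6719  0.5297  2.5302  2.4188]
h=Σ⁻¹𝟙 = [17.3222  11.8053  15.2684  13.1703]
a=μᵀg=1.062702  b=𝟙ᵀg=7.150565  c=𝟙ᵀh=57.566285  D=ac−b²=10.045201
λ₁=(c·0.186−b)/D = (57.566285·0.186−7.150565)/10.045201 = 0.354076
λ₂=(a−b·0.186)/D = (1.062702−7.150565·0.186)/10.045201 = -0.026610
w* = 0.354076·g + -0.026610·h:
  w_0 = 0.354076·1.6719 + -0.026610·17.3222 = 0.1310  (Ford)
  w_1 = 0.354076·0.5297 + -0.026610·11.8053 = -0.1266  (Raytheon)
  w_2 = 0.354076·2.5302 + -0.026610·15.2684 = 0.4896  (Disney)
  w_3 = 0.354076·2.4188 + -0.026610·13.1703 = 0.5060  (Nike)
Σw_i=1.0000  μᵀw=0.1860
σ²=wᵀΣw=λ₁·μ_p+λ₂ = 0.354076·0.186 + -0.026610 = 0.039248 ≈ 0.0392

0.0392


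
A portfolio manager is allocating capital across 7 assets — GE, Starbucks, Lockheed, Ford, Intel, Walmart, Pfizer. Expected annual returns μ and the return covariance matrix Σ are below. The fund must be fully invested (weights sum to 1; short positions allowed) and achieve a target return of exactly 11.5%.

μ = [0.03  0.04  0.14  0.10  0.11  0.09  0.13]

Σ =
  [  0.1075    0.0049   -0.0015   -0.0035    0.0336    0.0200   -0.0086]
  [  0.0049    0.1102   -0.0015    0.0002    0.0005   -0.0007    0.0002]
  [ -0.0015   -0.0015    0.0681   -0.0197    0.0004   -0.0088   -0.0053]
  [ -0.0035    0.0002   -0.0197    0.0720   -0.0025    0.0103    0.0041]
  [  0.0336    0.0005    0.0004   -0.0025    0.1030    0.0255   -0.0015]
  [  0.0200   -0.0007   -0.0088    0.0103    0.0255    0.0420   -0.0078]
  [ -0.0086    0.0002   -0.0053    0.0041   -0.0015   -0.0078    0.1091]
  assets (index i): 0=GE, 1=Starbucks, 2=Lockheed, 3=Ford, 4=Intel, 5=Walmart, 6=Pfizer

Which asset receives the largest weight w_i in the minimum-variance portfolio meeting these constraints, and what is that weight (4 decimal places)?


Lockheed (0.3239)

p=Σ⁻¹μ = [-0.1392  0.4159  2.9907  1.8088  0.5941  2.3040  1.4300]
q=Σ⁻¹𝟙 = [5.6400  9.2262  23.7023  16.8029  2.6987  22.6707  11.7715]
a=μᵀp=1.070653  b=𝟙ᵀp=9.404367  c=𝟙ᵀq=92.512207  D=ac−b²=10.606368
λ₁=(c·0.115−b)/D = (92.512207·0.115−9.404367)/10.606368 = 0.116396
λ₂=(a−b·0.115)/D = (1.070653−9.404367·0.115)/10.606368 = -0.001023
w* = 0.116396·p + -0.001023·q:
  w_0 = 0.116396·-0.1392 + -0.001023·5.6400 = -0.0220  (GE)
  w_1 = 0.116396·0.4159 + -0.001023·9.2262 = 0.0390  (Starbucks)
  w_2 = 0.116396·2.9907 + -0.001023·23.7023 = 0.3239  (Lockheed)
  w_3 = 0.116396·1.8088 + -0.001023·16.8029 = 0.1934  (Ford)
  w_4 = 0.116396·0.5941 + -0.001023·2.6987 = 0.0664  (Intel)
  w_5 = 0.116396·2.3040 + -0.001023·22.6707 = 0.2450  (Walmart)
  w_6 = 0.116396·1.4300 + -0.001023·11.7715 = 0.1544  (Pfizer)
Σw_i=1.0000  μᵀw=0.1150
σ²=wᵀΣw=λ₁·μ_p+λ₂ = 0.116396·0.115 + -0.001023 = 0.012363 ≈ 0.0124


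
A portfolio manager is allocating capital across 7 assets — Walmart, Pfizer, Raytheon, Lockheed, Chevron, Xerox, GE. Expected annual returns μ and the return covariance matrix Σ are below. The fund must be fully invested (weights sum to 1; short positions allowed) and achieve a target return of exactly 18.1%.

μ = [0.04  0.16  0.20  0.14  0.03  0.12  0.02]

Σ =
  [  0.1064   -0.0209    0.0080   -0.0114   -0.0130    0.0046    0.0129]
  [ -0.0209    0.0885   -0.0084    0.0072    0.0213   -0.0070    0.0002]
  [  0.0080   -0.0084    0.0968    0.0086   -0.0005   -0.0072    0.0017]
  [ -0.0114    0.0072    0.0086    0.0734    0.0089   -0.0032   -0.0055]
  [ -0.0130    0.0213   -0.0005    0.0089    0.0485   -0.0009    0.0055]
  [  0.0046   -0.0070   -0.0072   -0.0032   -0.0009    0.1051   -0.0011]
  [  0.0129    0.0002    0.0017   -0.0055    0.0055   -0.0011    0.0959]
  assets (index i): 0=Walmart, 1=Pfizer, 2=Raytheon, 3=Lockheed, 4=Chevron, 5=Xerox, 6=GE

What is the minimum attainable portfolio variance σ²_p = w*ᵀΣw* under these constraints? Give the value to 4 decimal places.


p=Σ⁻¹μ = [0.6920  2.2692  2.1593  1.6764  -0.4749  1.4597  0.2126]
q=Σ⁻¹𝟙 = [12.6634  11.1735  9.8969  12.4869  16.1631  10.9896  8.4406]
a=μᵀp=1.222478  b=𝟙ᵀp=7.994313  c=𝟙ᵀq=81.814086  D=ac−b²=36.106844
λ₁=(c·0.181−b)/D = (81.814086·0.181−7.994313)/36.106844 = 0.188719
λ₂=(a−b·0.181)/D = (1.222478−7.994313·0.181)/36.106844 = -0.006217
w* = 0.188719·p + -0.006217·q:
  w_0 = 0.188719·0.6920 + -0.006217·12.6634 = 0.0519  (Walmart)
  w_1 = 0.188719·2.2692 + -0.006217·11.1735 = 0.3588  (Pfizer)
  w_2 = 0.188719·2.1593 + -0.006217·9.8969 = 0.3460  (Raytheon)
  w_3 = 0.188719·1.6764 + -0.006217·12.4869 = 0.2387  (Lockheed)
  w_4 = 0.188719·-0.4749 + -0.006217·16.1631 = -0.1901  (Chevron)
  w_5 = 0.188719·1.4597 + -0.006217·10.9896 = 0.2072  (Xerox)
  w_6 = 0.188719·0.2126 + -0.006217·8.4406 = -0.0124  (GE)
Σw_i=1.0000  μᵀw=0.1810
σ²=wᵀΣw=λ₁·μ_p+λ₂ = 0.188719·0.181 + -0.006217 = 0.027941 ≈ 0.0279

0.0279


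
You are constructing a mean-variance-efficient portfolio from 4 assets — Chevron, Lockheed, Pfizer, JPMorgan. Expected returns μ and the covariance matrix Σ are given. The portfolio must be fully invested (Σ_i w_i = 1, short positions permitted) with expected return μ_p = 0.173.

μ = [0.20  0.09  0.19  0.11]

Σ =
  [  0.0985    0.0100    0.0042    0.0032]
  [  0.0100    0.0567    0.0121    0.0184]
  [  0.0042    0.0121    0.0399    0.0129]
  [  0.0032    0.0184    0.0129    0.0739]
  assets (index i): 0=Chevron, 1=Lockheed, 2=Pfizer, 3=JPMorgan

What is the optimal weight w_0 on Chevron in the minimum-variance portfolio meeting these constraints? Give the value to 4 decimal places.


x=Σ⁻¹μ = [1.8113  0.1435  4.3276  0.6189]
y=Σ⁻¹𝟙 = [8.1154  9.7646  18.8349  7.4613]
a=μᵀx=1.265495  b=𝟙ᵀx=6.901279  c=𝟙ᵀy=44.176285  D=ac−b²=8.277221
λ₁=(c·0.173−b)/D = (44.176285·0.173−6.901279)/8.277221 = 0.089549
λ₂=(a−b·0.173)/D = (1.265495−6.901279·0.173)/8.277221 = 0.008647
w* = 0.089549·x + 0.008647·y:
  w_0 = 0.089549·1.8113 + 0.008647·8.1154 = 0.2324  (Chevron)
  w_1 = 0.089549·0.1435 + 0.008647·9.7646 = 0.0973  (Lockheed)
  w_2 = 0.089549·4.3276 + 0.008647·18.8349 = 0.5504  (Pfizer)
  w_3 = 0.089549·0.6189 + 0.008647·7.4613 = 0.1199  (JPMorgan)
Σw_i=1.0000  μᵀw=0.1730
σ²=wᵀΣw=λ₁·μ_p+λ₂ = 0.089549·0.173 + 0.008647 = 0.024139 ≈ 0.0241

0.2324


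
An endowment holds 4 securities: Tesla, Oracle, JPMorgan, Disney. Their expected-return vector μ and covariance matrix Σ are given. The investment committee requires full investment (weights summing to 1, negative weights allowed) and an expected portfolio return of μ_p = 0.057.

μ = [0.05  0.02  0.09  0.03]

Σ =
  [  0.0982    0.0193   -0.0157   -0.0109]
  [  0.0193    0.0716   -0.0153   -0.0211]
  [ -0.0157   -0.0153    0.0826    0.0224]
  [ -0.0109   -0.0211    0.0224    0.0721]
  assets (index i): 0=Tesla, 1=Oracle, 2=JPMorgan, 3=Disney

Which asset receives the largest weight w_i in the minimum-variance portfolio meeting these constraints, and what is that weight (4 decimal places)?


g=Σ⁻¹μ = [0.6467  0.4441  1.2232  0.2638]
h=Σ⁻¹𝟙 = [10.4222  18.9287  12.9980  16.9465]
a=μᵀg=0.159225  b=𝟙ᵀg=2.577900  c=𝟙ᵀh=59.295373  D=ac−b²=2.795718
λ₁=(c·0.057−b)/D = (59.295373·0.057−2.577900)/2.795718 = 0.286844
λ₂=(a−b·0.057)/D = (0.159225−2.577900·0.057)/2.795718 = 0.004394
w* = 0.286844·g + 0.004394·h:
  w_0 = 0.286844·0.6467 + 0.004394·10.4222 = 0.2313  (Tesla)
  w_1 = 0.286844·0.4441 + 0.004394·18.9287 = 0.2106  (Oracle)
  w_2 = 0.286844·1.2232 + 0.004394·12.9980 = 0.4080  (JPMorgan)
  w_3 = 0.286844·0.2638 + 0.004394·16.9465 = 0.1501  (Disney)
Σw_i=1.0000  μᵀw=0.0570
σ²=wᵀΣw=λ₁·μ_p+λ₂ = 0.286844·0.057 + 0.004394 = 0.020744 ≈ 0.0207

JPMorgan (0.4080)


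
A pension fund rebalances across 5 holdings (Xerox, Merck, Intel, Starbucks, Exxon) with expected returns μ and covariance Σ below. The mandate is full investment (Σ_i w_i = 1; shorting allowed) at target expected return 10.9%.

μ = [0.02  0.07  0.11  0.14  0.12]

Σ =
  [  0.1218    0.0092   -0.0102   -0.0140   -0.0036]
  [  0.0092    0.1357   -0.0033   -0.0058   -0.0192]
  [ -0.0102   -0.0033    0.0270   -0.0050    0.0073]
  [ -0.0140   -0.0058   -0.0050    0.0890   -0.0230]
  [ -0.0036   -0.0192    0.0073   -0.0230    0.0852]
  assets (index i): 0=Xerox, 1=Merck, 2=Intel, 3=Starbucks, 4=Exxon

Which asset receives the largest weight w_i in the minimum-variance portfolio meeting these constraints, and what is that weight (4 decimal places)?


Intel (0.4159)

u=Σ⁻¹μ = [0.8107  0.9532  4.4339  2.5176  1.9573]
v=Σ⁻¹𝟙 = [13.8853  10.7242  42.9414  20.8442  16.6882]
a=μᵀu=1.158003  b=𝟙ᵀu=10.672719  c=𝟙ᵀv=105.083281  D=ac−b²=7.779825
λ₁=(c·0.109−b)/D = (105.083281·0.109−10.672719)/7.779825 = 0.100434
λ₂=(a−b·0.109)/D = (1.158003−10.672719·0.109)/7.779825 = -0.000684
w* = 0.100434·u + -0.000684·v:
  w_0 = 0.100434·0.8107 + -0.000684·13.8853 = 0.0719  (Xerox)
  w_1 = 0.100434·0.9532 + -0.000684·10.7242 = 0.0884  (Merck)
  w_2 = 0.100434·4.4339 + -0.000684·42.9414 = 0.4159  (Intel)
  w_3 = 0.100434·2.5176 + -0.000684·20.8442 = 0.2386  (Starbucks)
  w_4 = 0.100434·1.9573 + -0.000684·16.6882 = 0.1852  (Exxon)
Σw_i=1.0000  μᵀw=0.1090
σ²=wᵀΣw=λ₁·μ_p+λ₂ = 0.100434·0.109 + -0.000684 = 0.010263 ≈ 0.0103


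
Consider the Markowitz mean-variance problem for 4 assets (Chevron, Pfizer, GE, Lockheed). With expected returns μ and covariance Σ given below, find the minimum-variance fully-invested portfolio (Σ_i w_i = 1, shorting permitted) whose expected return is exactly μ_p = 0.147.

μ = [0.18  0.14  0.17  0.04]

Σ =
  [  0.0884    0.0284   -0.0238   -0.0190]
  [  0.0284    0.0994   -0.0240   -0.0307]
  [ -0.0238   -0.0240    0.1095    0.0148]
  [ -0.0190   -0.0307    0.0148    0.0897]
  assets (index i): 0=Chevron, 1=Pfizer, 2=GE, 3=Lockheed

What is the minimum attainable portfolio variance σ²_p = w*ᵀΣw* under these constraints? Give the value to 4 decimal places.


0.0199

x=Σ⁻¹μ = [2.3671  1.6297  2.2714  1.1303]
y=Σ⁻¹𝟙 = [13.7950  14.4754  13.0225  16.8759]
a=μᵀx=1.085588  b=𝟙ᵀx=7.398515  c=𝟙ᵀy=58.168759  D=ac−b²=8.409311
λ₁=(c·0.147−b)/D = (58.168759·0.147−7.398515)/8.409311 = 0.137026
λ₂=(a−b·0.147)/D = (1.085588−7.398515·0.147)/8.409311 = -0.000237
w* = 0.137026·x + -0.000237·y:
  w_0 = 0.137026·2.3671 + -0.000237·13.7950 = 0.3211  (Chevron)
  w_1 = 0.137026·1.6297 + -0.000237·14.4754 = 0.2199  (Pfizer)
  w_2 = 0.137026·2.2714 + -0.000237·13.0225 = 0.3082  (GE)
  w_3 = 0.137026·1.1303 + -0.000237·16.8759 = 0.1509  (Lockheed)
Σw_i=1.0000  μᵀw=0.1470
σ²=wᵀΣw=λ₁·μ_p+λ₂ = 0.137026·0.147 + -0.000237 = 0.019906 ≈ 0.0199


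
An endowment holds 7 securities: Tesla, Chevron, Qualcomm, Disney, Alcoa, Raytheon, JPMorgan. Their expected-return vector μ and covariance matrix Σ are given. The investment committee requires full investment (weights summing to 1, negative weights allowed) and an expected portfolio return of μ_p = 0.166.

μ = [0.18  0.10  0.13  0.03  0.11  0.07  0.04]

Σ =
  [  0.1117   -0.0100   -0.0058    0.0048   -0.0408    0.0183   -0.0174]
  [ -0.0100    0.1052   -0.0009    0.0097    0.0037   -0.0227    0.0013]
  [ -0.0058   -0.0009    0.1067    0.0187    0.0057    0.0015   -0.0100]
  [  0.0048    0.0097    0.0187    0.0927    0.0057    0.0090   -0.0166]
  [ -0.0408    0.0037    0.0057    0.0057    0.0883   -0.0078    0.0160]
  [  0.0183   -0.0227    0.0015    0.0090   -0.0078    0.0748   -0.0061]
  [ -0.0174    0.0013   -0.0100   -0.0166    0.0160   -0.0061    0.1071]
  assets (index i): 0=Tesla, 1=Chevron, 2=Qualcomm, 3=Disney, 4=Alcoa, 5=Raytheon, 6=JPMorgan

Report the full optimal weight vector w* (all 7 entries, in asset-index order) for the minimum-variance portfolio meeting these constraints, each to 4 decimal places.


g=Σ⁻¹μ = [2.5823  1.3745  1.3495  -0.3673  2.3071  1.0245  0.5591]
h=Σ⁻¹𝟙 = [15.6003  13.0413  9.2541  6.4331  16.1383  15.2144  12.0300]
a=μᵀg=1.114539  b=𝟙ᵀg=8.829626  c=𝟙ᵀh=87.711478  D=ac−b²=19.795558
λ₁=(c·0.166−b)/D = (87.711478·0.166−8.829626)/19.795558 = 0.289483
λ₂=(a−b·0.166)/D = (1.114539−8.829626·0.166)/19.795558 = -0.017740
w* = 0.289483·g + -0.017740·h:
  w_0 = 0.289483·2.5823 + -0.017740·15.6003 = 0.4708  (Tesla)
  w_1 = 0.289483·1.3745 + -0.017740·13.0413 = 0.1665  (Chevron)
  w_2 = 0.289483·1.3495 + -0.017740·9.2541 = 0.2265  (Qualcomm)
  w_3 = 0.289483·-0.3673 + -0.017740·6.4331 = -0.2205  (Disney)
  w_4 = 0.289483·2.3071 + -0.017740·16.1383 = 0.3816  (Alcoa)
  w_5 = 0.289483·1.0245 + -0.017740·15.2144 = 0.0267  (Raytheon)
  w_6 = 0.289483·0.5591 + -0.017740·12.0300 = -0.0516  (JPMorgan)
Σw_i=1.0000  μᵀw=0.1660
σ²=wᵀΣw=λ₁·μ_p+λ₂ = 0.289483·0.166 + -0.017740 = 0.030314 ≈ 0.0303

0.4708  0.1665  0.2265  -0.2205  0.3816  0.0267  -0.0516


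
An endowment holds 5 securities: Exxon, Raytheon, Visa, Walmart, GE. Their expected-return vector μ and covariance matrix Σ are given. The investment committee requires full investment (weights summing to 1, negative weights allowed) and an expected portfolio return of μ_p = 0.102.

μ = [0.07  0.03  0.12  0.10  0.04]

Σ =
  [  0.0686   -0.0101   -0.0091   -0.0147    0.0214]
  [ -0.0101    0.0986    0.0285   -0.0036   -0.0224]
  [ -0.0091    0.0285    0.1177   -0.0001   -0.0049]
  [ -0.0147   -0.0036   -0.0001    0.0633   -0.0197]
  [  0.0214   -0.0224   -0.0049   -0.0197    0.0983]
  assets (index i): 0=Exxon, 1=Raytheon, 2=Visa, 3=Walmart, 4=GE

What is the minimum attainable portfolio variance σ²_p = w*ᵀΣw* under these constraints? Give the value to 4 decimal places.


0.0248

p=Σ⁻¹μ = [1.4736  0.3725  1.0724  2.1487  0.6551]
q=Σ⁻¹𝟙 = [18.4533  14.2931  7.1033  25.5397  14.8851]
a=μᵀp=0.484089  b=𝟙ᵀp=5.722298  c=𝟙ᵀq=80.274547  D=ac−b²=6.115290
λ₁=(c·0.102−b)/D = (80.274547·0.102−5.722298)/6.115290 = 0.403203
λ₂=(a−b·0.102)/D = (0.484089−5.722298·0.102)/6.115290 = -0.016285
w* = 0.403203·p + -0.016285·q:
  w_0 = 0.403203·1.4736 + -0.016285·18.4533 = 0.2937  (Exxon)
  w_1 = 0.403203·0.3725 + -0.016285·14.2931 = -0.0826  (Raytheon)
  w_2 = 0.403203·1.0724 + -0.016285·7.1033 = 0.3167  (Visa)
  w_3 = 0.403203·2.1487 + -0.016285·25.5397 = 0.4505  (Walmart)
  w_4 = 0.403203·0.6551 + -0.016285·14.8851 = 0.0217  (GE)
Σw_i=1.0000  μᵀw=0.1020
σ²=wᵀΣw=λ₁·μ_p+λ₂ = 0.403203·0.102 + -0.016285 = 0.024842 ≈ 0.0248


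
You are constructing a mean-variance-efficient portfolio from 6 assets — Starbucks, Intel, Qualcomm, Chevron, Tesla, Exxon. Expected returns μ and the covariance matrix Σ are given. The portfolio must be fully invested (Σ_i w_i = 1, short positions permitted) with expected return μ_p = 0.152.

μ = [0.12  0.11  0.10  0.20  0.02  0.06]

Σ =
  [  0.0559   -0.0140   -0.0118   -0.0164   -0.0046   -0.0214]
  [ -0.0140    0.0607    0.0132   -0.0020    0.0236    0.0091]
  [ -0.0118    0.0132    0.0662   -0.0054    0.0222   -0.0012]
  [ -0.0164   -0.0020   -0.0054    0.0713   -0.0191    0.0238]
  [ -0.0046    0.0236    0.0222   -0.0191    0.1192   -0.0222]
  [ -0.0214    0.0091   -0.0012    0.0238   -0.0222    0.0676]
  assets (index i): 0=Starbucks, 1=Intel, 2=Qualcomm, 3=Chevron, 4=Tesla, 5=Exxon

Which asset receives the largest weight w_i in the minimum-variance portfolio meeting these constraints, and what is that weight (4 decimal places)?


Chevron (0.3793)

u=Σ⁻¹μ = [4.6498  2.3302  2.1188  3.9060  0.2653  0.7954]
v=Σ⁻¹𝟙 = [40.9961  15.0374  17.7610  20.7289  11.1866  22.4376]
a=μᵀu=1.860405  b=𝟙ᵀu=14.065510  c=𝟙ᵀv=128.147595  D=ac−b²=40.567825
λ₁=(c·0.152−b)/D = (128.147595·0.152−14.065510)/40.567825 = 0.133429
λ₂=(a−b·0.152)/D = (1.860405−14.065510·0.152)/40.567825 = -0.006842
w* = 0.133429·u + -0.006842·v:
  w_0 = 0.133429·4.6498 + -0.006842·40.9961 = 0.3399  (Starbucks)
  w_1 = 0.133429·2.3302 + -0.006842·15.0374 = 0.2080  (Intel)
  w_2 = 0.133429·2.1188 + -0.006842·17.7610 = 0.1612  (Qualcomm)
  w_3 = 0.133429·3.9060 + -0.006842·20.7289 = 0.3793  (Chevron)
  w_4 = 0.133429·0.2653 + -0.006842·11.1866 = -0.0411  (Tesla)
  w_5 = 0.133429·0.7954 + -0.006842·22.4376 = -0.0474  (Exxon)
Σw_i=1.0000  μᵀw=0.1520
σ²=wᵀΣw=λ₁·μ_p+λ₂ = 0.133429·0.152 + -0.006842 = 0.013440 ≈ 0.0134


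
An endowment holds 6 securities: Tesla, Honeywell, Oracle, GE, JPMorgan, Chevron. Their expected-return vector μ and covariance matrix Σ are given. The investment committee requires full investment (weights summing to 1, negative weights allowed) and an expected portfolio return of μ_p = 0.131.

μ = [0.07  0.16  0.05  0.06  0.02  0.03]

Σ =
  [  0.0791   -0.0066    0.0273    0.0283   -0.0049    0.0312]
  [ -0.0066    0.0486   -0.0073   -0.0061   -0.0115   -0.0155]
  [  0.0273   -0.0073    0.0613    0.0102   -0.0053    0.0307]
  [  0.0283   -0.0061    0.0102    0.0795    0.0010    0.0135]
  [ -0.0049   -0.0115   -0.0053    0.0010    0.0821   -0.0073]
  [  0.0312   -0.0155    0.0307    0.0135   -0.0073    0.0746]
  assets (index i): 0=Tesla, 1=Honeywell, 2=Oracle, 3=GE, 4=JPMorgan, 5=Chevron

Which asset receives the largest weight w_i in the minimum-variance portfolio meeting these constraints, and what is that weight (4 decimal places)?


Honeywell (0.7241)

g=Σ⁻¹μ = [0.5313  3.9933  0.6730  0.6541  0.9329  0.7056]
h=Σ⁻¹𝟙 = [3.5075  32.9875  11.6364  9.7379  18.8957  14.0900]
a=μᵀg=0.788844  b=𝟙ᵀg=7.490225  c=𝟙ᵀh=90.854879  D=ac−b²=15.566845
λ₁=(c·0.131−b)/D = (90.854879·0.131−7.490225)/15.566845 = 0.283408
λ₂=(a−b·0.131)/D = (0.788844−7.490225·0.131)/15.566845 = -0.012358
w* = 0.283408·g + -0.012358·h:
  w_0 = 0.283408·0.5313 + -0.012358·3.5075 = 0.1072  (Tesla)
  w_1 = 0.283408·3.9933 + -0.012358·32.9875 = 0.7241  (Honeywell)
  w_2 = 0.283408·0.6730 + -0.012358·11.6364 = 0.0469  (Oracle)
  w_3 = 0.283408·0.6541 + -0.012358·9.7379 = 0.0650  (GE)
  w_4 = 0.283408·0.9329 + -0.012358·18.8957 = 0.0309  (JPMorgan)
  w_5 = 0.283408·0.7056 + -0.012358·14.0900 = 0.0258  (Chevron)
Σw_i=1.0000  μᵀw=0.1310
σ²=wᵀΣw=λ₁·μ_p+λ₂ = 0.283408·0.131 + -0.012358 = 0.024768 ≈ 0.0248


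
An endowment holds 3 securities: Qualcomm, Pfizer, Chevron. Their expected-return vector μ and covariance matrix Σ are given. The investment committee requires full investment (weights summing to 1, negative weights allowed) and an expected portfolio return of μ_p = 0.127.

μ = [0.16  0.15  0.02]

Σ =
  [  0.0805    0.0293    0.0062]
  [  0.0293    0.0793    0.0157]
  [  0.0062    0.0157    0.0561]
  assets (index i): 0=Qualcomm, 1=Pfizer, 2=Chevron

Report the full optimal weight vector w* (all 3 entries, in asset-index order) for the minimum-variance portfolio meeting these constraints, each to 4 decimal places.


u=Σ⁻¹μ = [1.5021  1.3750  -0.1943]
v=Σ⁻¹𝟙 = [8.9632  6.3155  15.0673]
a=μᵀu=0.442699  b=𝟙ᵀu=2.682788  c=𝟙ᵀv=30.346014  D=ac−b²=6.236806
λ₁=(c·0.127−b)/D = (30.346014·0.127−2.682788)/6.236806 = 0.187781
λ₂=(a−b·0.127)/D = (0.442699−2.682788·0.127)/6.236806 = 0.016352
w* = 0.187781·u + 0.016352·v:
  w_0 = 0.187781·1.5021 + 0.016352·8.9632 = 0.4286  (Qualcomm)
  w_1 = 0.187781·1.3750 + 0.016352·6.3155 = 0.3615  (Pfizer)
  w_2 = 0.187781·-0.1943 + 0.016352·15.0673 = 0.2099  (Chevron)
Σw_i=1.0000  μᵀw=0.1270
σ²=wᵀΣw=λ₁·μ_p+λ₂ = 0.187781·0.127 + 0.016352 = 0.040200 ≈ 0.0402

0.4286  0.3615  0.2099


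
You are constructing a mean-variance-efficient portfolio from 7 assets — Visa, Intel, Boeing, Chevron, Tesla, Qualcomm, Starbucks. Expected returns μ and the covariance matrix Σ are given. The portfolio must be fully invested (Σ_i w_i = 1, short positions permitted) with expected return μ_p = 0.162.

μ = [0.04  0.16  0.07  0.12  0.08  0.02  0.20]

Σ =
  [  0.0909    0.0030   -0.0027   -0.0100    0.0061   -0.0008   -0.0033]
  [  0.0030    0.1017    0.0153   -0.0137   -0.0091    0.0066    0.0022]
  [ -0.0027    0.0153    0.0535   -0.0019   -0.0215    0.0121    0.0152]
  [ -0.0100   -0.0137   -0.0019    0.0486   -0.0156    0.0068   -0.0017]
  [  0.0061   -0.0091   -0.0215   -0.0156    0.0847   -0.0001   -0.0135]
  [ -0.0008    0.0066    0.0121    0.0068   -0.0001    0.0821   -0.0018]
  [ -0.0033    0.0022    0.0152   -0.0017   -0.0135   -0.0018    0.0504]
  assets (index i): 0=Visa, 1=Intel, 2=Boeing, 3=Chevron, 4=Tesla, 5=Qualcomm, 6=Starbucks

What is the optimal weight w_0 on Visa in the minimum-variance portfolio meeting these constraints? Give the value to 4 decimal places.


u=Σ⁻¹μ = [0.8488  2.2009  0.7945  4.4189  2.8673  -0.3039  4.5944]
v=Σ⁻¹𝟙 = [14.2544  12.9318  20.3654  36.8700  27.7961  5.7616  22.9630]
a=μᵀu=2.114145  b=𝟙ᵀu=15.420751  c=𝟙ᵀv=140.942219  D=ac−b²=60.172673
λ₁=(c·0.162−b)/D = (140.942219·0.162−15.420751)/60.172673 = 0.123177
λ₂=(a−b·0.162)/D = (2.114145−15.420751·0.162)/60.172673 = -0.006382
w* = 0.123177·u + -0.006382·v:
  w_0 = 0.123177·0.8488 + -0.006382·14.2544 = 0.0136  (Visa)
  w_1 = 0.123177·2.2009 + -0.006382·12.9318 = 0.1886  (Intel)
  w_2 = 0.123177·0.7945 + -0.006382·20.3654 = -0.0321  (Boeing)
  w_3 = 0.123177·4.4189 + -0.006382·36.8700 = 0.3090  (Chevron)
  w_4 = 0.123177·2.8673 + -0.006382·27.7961 = 0.1758  (Tesla)
  w_5 = 0.123177·-0.3039 + -0.006382·5.7616 = -0.0742  (Qualcomm)
  w_6 = 0.123177·4.5944 + -0.006382·22.9630 = 0.4194  (Starbucks)
Σw_i=1.0000  μᵀw=0.1620
σ²=wᵀΣw=λ₁·μ_p+λ₂ = 0.123177·0.162 + -0.006382 = 0.013573 ≈ 0.0136

0.0136


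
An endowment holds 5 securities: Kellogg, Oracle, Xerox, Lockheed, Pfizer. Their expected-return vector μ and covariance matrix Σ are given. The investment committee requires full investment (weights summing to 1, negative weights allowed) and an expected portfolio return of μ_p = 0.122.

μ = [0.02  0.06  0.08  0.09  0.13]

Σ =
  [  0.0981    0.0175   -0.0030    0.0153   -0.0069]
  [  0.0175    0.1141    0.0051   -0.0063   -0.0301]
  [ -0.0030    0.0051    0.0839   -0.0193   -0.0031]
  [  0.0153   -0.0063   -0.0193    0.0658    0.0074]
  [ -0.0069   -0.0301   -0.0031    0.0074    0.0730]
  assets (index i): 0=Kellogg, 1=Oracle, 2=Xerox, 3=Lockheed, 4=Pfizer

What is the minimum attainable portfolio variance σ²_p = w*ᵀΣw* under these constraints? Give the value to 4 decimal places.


0.0332

u=Σ⁻¹μ = [-0.0630  1.1284  1.3395  1.6438  2.1304]
v=Σ⁻¹𝟙 = [6.9831  12.8348  16.0846  17.4325  18.5667]
a=μᵀu=0.598497  b=𝟙ᵀu=6.179112  c=𝟙ᵀv=71.901625  D=ac−b²=4.851510
λ₁=(c·0.122−b)/D = (71.901625·0.122−6.179112)/4.851510 = 0.534449
λ₂=(a−b·0.122)/D = (0.598497−6.179112·0.122)/4.851510 = -0.032022
w* = 0.534449·u + -0.032022·v:
  w_0 = 0.534449·-0.0630 + -0.032022·6.9831 = -0.2573  (Kellogg)
  w_1 = 0.534449·1.1284 + -0.032022·12.8348 = 0.1921  (Oracle)
  w_2 = 0.534449·1.3395 + -0.032022·16.0846 = 0.2008  (Xerox)
  w_3 = 0.534449·1.6438 + -0.032022·17.4325 = 0.3203  (Lockheed)
  w_4 = 0.534449·2.1304 + -0.032022·18.5667 = 0.5440  (Pfizer)
Σw_i=1.0000  μᵀw=0.1220
σ²=wᵀΣw=λ₁·μ_p+λ₂ = 0.534449·0.122 + -0.032022 = 0.033181 ≈ 0.0332


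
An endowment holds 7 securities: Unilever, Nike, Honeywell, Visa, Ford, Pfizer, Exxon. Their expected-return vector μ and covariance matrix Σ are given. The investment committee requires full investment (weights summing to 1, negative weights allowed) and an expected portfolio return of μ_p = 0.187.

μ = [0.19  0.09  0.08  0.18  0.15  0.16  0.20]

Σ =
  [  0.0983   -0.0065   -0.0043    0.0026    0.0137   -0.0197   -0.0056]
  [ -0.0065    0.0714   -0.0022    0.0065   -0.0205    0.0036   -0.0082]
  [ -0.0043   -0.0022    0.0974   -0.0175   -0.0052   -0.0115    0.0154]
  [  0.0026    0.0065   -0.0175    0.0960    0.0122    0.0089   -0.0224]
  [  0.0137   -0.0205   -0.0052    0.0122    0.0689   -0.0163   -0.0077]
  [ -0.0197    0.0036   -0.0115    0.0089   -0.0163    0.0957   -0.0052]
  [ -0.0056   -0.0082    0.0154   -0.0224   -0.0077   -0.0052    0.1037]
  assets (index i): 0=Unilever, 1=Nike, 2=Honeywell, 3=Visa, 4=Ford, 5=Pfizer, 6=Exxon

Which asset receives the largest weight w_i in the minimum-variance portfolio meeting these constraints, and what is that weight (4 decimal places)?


g=Σ⁻¹μ = [2.3751  2.4412  1.3686  1.8979  3.1651  2.7498  2.8296]
h=Σ⁻¹𝟙 = [13.1379  22.3594  14.1767  9.9040  23.7730  17.9496  14.8200]
a=μᵀg=2.602739  b=𝟙ᵀg=16.827297  c=𝟙ᵀh=116.120673  D=ac−b²=19.073826
λ₁=(c·0.187−b)/D = (116.120673·0.187−16.827297)/19.073826 = 0.256229
λ₂=(a−b·0.187)/D = (2.602739−16.827297·0.187)/19.073826 = -0.028519
w* = 0.256229·g + -0.028519·h:
  w_0 = 0.256229·2.3751 + -0.028519·13.1379 = 0.2339  (Unilever)
  w_1 = 0.256229·2.4412 + -0.028519·22.3594 = -0.0122  (Nike)
  w_2 = 0.256229·1.3686 + -0.028519·14.1767 = -0.0536  (Honeywell)
  w_3 = 0.256229·1.8979 + -0.028519·9.9040 = 0.2039  (Visa)
  w_4 = 0.256229·3.1651 + -0.028519·23.7730 = 0.1330  (Ford)
  w_5 = 0.256229·2.7498 + -0.028519·17.9496 = 0.1927  (Pfizer)
  w_6 = 0.256229·2.8296 + -0.028519·14.8200 = 0.3024  (Exxon)
Σw_i=1.0000  μᵀw=0.1870
σ²=wᵀΣw=λ₁·μ_p+λ₂ = 0.256229·0.187 + -0.028519 = 0.019396 ≈ 0.0194

Exxon (0.3024)


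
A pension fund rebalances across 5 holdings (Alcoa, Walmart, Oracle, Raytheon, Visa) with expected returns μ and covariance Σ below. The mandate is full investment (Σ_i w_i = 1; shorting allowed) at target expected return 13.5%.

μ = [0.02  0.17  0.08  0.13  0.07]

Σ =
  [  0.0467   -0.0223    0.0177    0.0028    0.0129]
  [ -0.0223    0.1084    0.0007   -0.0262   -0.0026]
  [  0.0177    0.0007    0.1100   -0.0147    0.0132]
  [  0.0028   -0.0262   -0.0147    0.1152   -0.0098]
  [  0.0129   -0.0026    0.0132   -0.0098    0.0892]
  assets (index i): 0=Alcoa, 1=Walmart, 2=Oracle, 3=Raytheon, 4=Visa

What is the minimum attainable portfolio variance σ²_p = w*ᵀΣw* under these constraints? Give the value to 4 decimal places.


0.0268

g=Σ⁻¹μ = [0.8745  2.1896  0.7112  1.7649  0.8108]
h=Σ⁻¹𝟙 = [24.4134  17.7107  5.8085  13.6076  8.8318]
a=μᵀg=0.732810  b=𝟙ᵀg=6.350979  c=𝟙ᵀh=70.372001  D=ac−b²=11.234394
λ₁=(c·0.135−b)/D = (70.372001·0.135−6.350979)/11.234394 = 0.280321
λ₂=(a−b·0.135)/D = (0.732810−6.350979·0.135)/11.234394 = -0.011088
w* = 0.280321·g + -0.011088·h:
  w_0 = 0.280321·0.8745 + -0.011088·24.4134 = -0.0256  (Alcoa)
  w_1 = 0.280321·2.1896 + -0.011088·17.7107 = 0.4174  (Walmart)
  w_2 = 0.280321·0.7112 + -0.011088·5.8085 = 0.1350  (Oracle)
  w_3 = 0.280321·1.7649 + -0.011088·13.6076 = 0.3439  (Raytheon)
  w_4 = 0.280321·0.8108 + -0.011088·8.8318 = 0.1293  (Visa)
Σw_i=1.0000  μᵀw=0.1350
σ²=wᵀΣw=λ₁·μ_p+λ₂ = 0.280321·0.135 + -0.011088 = 0.026755 ≈ 0.0268


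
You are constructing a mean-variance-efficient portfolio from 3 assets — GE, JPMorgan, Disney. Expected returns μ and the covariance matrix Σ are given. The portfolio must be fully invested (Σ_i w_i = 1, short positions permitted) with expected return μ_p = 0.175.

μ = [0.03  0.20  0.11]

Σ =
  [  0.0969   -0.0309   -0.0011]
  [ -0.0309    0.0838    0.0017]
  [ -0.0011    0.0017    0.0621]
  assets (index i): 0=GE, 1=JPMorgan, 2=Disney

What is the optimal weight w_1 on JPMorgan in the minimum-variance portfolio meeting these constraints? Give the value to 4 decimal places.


x=Σ⁻¹μ = [1.2228  2.8027  1.7163]
y=Σ⁻¹𝟙 = [16.0955  17.5454  15.9079]
a=μᵀx=0.786018  b=𝟙ᵀx=5.741815  c=𝟙ᵀy=49.548771  D=ac−b²=5.977791
λ₁=(c·0.175−b)/D = (49.548771·0.175−5.741815)/5.977791 = 0.490017
λ₂=(a−b·0.175)/D = (0.786018−5.741815·0.175)/5.977791 = -0.036602
w* = 0.490017·x + -0.036602·y:
  w_0 = 0.490017·1.2228 + -0.036602·16.0955 = 0.0101  (GE)
  w_1 = 0.490017·2.8027 + -0.036602·17.5454 = 0.7312  (JPMorgan)
  w_2 = 0.490017·1.7163 + -0.036602·15.9079 = 0.2587  (Disney)
Σw_i=1.0000  μᵀw=0.1750
σ²=wᵀΣw=λ₁·μ_p+λ₂ = 0.490017·0.175 + -0.036602 = 0.049151 ≈ 0.0492

0.7312


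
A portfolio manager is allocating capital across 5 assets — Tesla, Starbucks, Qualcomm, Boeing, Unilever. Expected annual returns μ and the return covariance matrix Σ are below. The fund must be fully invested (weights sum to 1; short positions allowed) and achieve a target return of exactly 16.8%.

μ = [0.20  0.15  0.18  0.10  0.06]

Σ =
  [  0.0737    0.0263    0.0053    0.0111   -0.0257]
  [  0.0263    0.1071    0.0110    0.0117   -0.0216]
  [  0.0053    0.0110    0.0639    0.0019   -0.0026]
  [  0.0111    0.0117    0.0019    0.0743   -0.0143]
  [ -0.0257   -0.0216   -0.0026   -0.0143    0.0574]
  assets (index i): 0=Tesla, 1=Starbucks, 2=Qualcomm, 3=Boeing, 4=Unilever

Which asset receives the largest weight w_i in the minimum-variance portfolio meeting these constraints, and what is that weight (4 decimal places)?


g=Σ⁻¹μ = [3.1489  0.8792  2.4970  1.2931  3.2213]
h=Σ⁻¹𝟙 = [18.9776  8.3624  13.5414  15.4117  33.5182]
a=μᵀg=1.533721  b=𝟙ᵀg=11.039599  c=𝟙ᵀh=89.811361  D=ac−b²=15.872822
λ₁=(c·0.168−b)/D = (89.811361·0.168−11.039599)/15.872822 = 0.255072
λ₂=(a−b·0.168)/D = (1.533721−11.039599·0.168)/15.872822 = -0.020219
w* = 0.255072·g + -0.020219·h:
  w_0 = 0.255072·3.1489 + -0.020219·18.9776 = 0.4195  (Tesla)
  w_1 = 0.255072·0.8792 + -0.020219·8.3624 = 0.0552  (Starbucks)
  w_2 = 0.255072·2.4970 + -0.020219·13.5414 = 0.3631  (Qualcomm)
  w_3 = 0.255072·1.2931 + -0.020219·15.4117 = 0.0182  (Boeing)
  w_4 = 0.255072·3.2213 + -0.020219·33.5182 = 0.1440  (Unilever)
Σw_i=1.0000  μᵀw=0.1680
σ²=wᵀΣw=λ₁·μ_p+λ₂ = 0.255072·0.168 + -0.020219 = 0.022633 ≈ 0.0226

Tesla (0.4195)


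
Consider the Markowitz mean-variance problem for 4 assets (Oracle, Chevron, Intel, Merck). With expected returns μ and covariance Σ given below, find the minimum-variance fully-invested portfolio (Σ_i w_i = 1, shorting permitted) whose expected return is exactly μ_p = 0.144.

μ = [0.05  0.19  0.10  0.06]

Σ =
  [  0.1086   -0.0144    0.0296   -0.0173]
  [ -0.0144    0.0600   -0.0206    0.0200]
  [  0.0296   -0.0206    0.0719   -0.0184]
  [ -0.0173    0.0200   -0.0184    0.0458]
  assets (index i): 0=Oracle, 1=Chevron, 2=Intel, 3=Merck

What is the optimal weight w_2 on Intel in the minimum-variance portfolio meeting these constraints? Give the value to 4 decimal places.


x=Σ⁻¹μ = [0.4092  3.8708  2.5342  0.7924]
y=Σ⁻¹𝟙 = [9.8652  17.6236  21.6988  26.5820]
a=μᵀx=1.056872  b=𝟙ᵀx=7.606540  c=𝟙ᵀy=75.769582  D=ac−b²=22.219308
λ₁=(c·0.144−b)/D = (75.769582·0.144−7.606540)/22.219308 = 0.148712
λ₂=(a−b·0.144)/D = (1.056872−7.606540·0.144)/22.219308 = -0.001731
w* = 0.148712·x + -0.001731·y:
  w_0 = 0.148712·0.4092 + -0.001731·9.8652 = 0.0438  (Oracle)
  w_1 = 0.148712·3.8708 + -0.001731·17.6236 = 0.5451  (Chevron)
  w_2 = 0.148712·2.5342 + -0.001731·21.6988 = 0.3393  (Intel)
  w_3 = 0.148712·0.7924 + -0.001731·26.5820 = 0.0718  (Merck)
Σw_i=1.0000  μᵀw=0.1440
σ²=wᵀΣw=λ₁·μ_p+λ₂ = 0.148712·0.144 + -0.001731 = 0.019683 ≈ 0.0197

0.3393


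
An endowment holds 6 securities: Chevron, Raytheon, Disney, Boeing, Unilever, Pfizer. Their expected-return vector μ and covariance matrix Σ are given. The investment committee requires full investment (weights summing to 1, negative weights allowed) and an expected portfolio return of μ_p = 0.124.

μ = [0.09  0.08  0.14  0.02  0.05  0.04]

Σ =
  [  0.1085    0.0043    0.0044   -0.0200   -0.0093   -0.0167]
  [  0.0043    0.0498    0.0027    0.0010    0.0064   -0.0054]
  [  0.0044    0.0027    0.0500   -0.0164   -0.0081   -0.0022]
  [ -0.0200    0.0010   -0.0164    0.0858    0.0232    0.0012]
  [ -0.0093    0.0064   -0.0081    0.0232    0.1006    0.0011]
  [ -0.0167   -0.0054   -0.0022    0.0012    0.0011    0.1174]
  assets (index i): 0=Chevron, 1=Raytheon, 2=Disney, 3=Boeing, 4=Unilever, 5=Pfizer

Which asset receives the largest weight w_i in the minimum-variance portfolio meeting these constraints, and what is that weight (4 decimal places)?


g=Σ⁻¹μ = [0.9483  1.3360  3.0413  0.8662  0.5385  0.5802]
h=Σ⁻¹𝟙 = [13.0777  17.4435  25.2868  17.0028  8.0298  11.4053]
a=μᵀg=0.685459  b=𝟙ᵀg=7.310383  c=𝟙ᵀh=92.245906  D=ac−b²=9.789063
λ₁=(c·0.124−b)/D = (92.245906·0.124−7.310383)/9.789063 = 0.421706
λ₂=(a−b·0.124)/D = (0.685459−7.310383·0.124)/9.789063 = -0.022579
w* = 0.421706·g + -0.022579·h:
  w_0 = 0.421706·0.9483 + -0.022579·13.0777 = 0.1046  (Chevron)
  w_1 = 0.421706·1.3360 + -0.022579·17.4435 = 0.1695  (Raytheon)
  w_2 = 0.421706·3.0413 + -0.022579·25.2868 = 0.7116  (Disney)
  w_3 = 0.421706·0.8662 + -0.022579·17.0028 = -0.0186  (Boeing)
  w_4 = 0.421706·0.5385 + -0.022579·8.0298 = 0.0458  (Unilever)
  w_5 = 0.421706·0.5802 + -0.022579·11.4053 = -0.0129  (Pfizer)
Σw_i=1.0000  μᵀw=0.1240
σ²=wᵀΣw=λ₁·μ_p+λ₂ = 0.421706·0.124 + -0.022579 = 0.029712 ≈ 0.0297

Disney (0.7116)


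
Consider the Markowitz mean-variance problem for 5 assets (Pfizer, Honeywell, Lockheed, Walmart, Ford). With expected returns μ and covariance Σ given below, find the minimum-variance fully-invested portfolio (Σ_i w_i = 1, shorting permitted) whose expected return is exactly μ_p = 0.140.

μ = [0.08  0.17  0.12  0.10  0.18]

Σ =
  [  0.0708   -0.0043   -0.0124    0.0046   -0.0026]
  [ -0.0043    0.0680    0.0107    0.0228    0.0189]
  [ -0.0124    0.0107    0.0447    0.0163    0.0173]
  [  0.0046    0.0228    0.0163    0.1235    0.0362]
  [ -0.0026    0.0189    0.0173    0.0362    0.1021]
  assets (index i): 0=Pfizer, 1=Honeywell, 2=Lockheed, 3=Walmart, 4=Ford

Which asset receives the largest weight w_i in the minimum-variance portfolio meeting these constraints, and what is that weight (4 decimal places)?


x=Σ⁻¹μ = [1.7209  2.0157  2.3387  -0.2670  1.1321]
y=Σ⁻¹𝟙 = [18.8848  10.7700  23.0655  1.2045  3.9463]
a=μᵀx=0.938052  b=𝟙ᵀx=6.940314  c=𝟙ᵀy=57.871018  D=ac−b²=6.118044
λ₁=(c·0.140−b)/D = (57.871018·0.140−6.940314)/6.118044 = 0.189869
λ₂=(a−b·0.140)/D = (0.938052−6.940314·0.140)/6.118044 = -0.005491
w* = 0.189869·x + -0.005491·y:
  w_0 = 0.189869·1.7209 + -0.005491·18.8848 = 0.2231  (Pfizer)
  w_1 = 0.189869·2.0157 + -0.005491·10.7700 = 0.3236  (Honeywell)
  w_2 = 0.189869·2.3387 + -0.005491·23.0655 = 0.3174  (Lockheed)
  w_3 = 0.189869·-0.2670 + -0.005491·1.2045 = -0.0573  (Walmart)
  w_4 = 0.189869·1.1321 + -0.005491·3.9463 = 0.1933  (Ford)
Σw_i=1.0000  μᵀw=0.1400
σ²=wᵀΣw=λ₁·μ_p+λ₂ = 0.189869·0.140 + -0.005491 = 0.021091 ≈ 0.0211

Honeywell (0.3236)


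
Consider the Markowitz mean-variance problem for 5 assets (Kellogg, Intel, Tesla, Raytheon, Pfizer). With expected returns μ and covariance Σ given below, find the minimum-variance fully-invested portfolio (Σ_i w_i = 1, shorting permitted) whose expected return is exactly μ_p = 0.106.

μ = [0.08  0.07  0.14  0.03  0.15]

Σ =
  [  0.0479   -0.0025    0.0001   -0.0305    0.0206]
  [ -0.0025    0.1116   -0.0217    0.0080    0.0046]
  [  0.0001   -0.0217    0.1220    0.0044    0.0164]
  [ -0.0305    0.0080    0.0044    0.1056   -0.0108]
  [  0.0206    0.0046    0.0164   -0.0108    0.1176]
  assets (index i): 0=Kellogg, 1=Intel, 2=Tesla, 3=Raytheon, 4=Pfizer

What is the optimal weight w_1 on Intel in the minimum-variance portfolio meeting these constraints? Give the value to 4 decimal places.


u=Σ⁻¹μ = [1.8599  0.8006  1.1479  0.7979  0.8316]
v=Σ⁻¹𝟙 = [31.3637  10.0022  8.9080  17.7064  3.0020]
a=μᵀu=0.514213  b=𝟙ᵀu=5.437861  c=𝟙ᵀv=70.982344  D=ac−b²=6.929678
λ₁=(c·0.106−b)/D = (70.982344·0.106−5.437861)/6.929678 = 0.301063
λ₂=(a−b·0.106)/D = (0.514213−5.437861·0.106)/6.929678 = -0.008976
w* = 0.301063·u + -0.008976·v:
  w_0 = 0.301063·1.8599 + -0.008976·31.3637 = 0.2784  (Kellogg)
  w_1 = 0.301063·0.8006 + -0.008976·10.0022 = 0.1513  (Intel)
  w_2 = 0.301063·1.1479 + -0.008976·8.9080 = 0.2656  (Tesla)
  w_3 = 0.301063·0.7979 + -0.008976·17.7064 = 0.0813  (Raytheon)
  w_4 = 0.301063·0.8316 + -0.008976·3.0020 = 0.2234  (Pfizer)
Σw_i=1.0000  μᵀw=0.1060
σ²=wᵀΣw=λ₁·μ_p+λ₂ = 0.301063·0.106 + -0.008976 = 0.022937 ≈ 0.0229

0.1513


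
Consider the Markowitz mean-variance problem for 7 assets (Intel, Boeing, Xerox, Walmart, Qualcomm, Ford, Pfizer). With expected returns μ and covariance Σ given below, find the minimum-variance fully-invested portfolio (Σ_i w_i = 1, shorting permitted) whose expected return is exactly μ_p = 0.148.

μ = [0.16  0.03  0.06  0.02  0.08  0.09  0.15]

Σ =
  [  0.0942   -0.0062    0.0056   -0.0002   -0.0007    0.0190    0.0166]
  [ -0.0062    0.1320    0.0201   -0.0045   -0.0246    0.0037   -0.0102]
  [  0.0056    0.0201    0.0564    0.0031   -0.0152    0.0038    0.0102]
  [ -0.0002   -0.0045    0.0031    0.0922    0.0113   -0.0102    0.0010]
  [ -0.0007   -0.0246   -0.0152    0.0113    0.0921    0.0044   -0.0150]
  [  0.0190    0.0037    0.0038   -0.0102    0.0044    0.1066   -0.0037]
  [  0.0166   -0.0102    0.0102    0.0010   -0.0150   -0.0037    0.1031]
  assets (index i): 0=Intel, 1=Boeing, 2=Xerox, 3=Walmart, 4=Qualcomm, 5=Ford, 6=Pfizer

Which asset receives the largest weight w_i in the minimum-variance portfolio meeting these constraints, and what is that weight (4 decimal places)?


g=Σ⁻¹μ = [1.3293  0.5146  0.8088  0.1001  1.3427  0.5643  1.4264]
h=Σ⁻¹𝟙 = [7.0422  9.5455  15.0002  9.6068  16.1009  7.8808  10.5580]
a=μᵀg=0.650826  b=𝟙ᵀg=6.086298  c=𝟙ᵀh=75.734297  D=ac−b²=12.246787
λ₁=(c·0.148−b)/D = (75.734297·0.148−6.086298)/12.246787 = 0.418263
λ₂=(a−b·0.148)/D = (0.650826−6.086298·0.148)/12.246787 = -0.020409
w* = 0.418263·g + -0.020409·h:
  w_0 = 0.418263·1.3293 + -0.020409·7.0422 = 0.4123  (Intel)
  w_1 = 0.418263·0.5146 + -0.020409·9.5455 = 0.0204  (Boeing)
  w_2 = 0.418263·0.8088 + -0.020409·15.0002 = 0.0322  (Xerox)
  w_3 = 0.418263·0.1001 + -0.020409·9.6068 = -0.1542  (Walmart)
  w_4 = 0.418263·1.3427 + -0.020409·16.1009 = 0.2330  (Qualcomm)
  w_5 = 0.418263·0.5643 + -0.020409·7.8808 = 0.0752  (Ford)
  w_6 = 0.418263·1.4264 + -0.020409·10.5580 = 0.3811  (Pfizer)
Σw_i=1.0000  μᵀw=0.1480
σ²=wᵀΣw=λ₁·μ_p+λ₂ = 0.418263·0.148 + -0.020409 = 0.041494 ≈ 0.0415

Intel (0.4123)


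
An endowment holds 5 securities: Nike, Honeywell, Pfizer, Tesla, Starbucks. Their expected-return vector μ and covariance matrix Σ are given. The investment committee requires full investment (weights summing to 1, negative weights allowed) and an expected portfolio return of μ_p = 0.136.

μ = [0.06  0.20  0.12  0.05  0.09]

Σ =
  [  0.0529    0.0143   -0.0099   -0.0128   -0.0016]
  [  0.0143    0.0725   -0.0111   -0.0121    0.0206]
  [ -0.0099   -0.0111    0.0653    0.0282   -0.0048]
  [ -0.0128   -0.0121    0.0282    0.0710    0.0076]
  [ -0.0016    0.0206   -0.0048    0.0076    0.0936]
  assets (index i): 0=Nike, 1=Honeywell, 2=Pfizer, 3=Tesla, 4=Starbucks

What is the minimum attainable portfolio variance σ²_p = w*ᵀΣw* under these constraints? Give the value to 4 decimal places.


0.0192

u=Σ⁻¹μ = [0.8979  2.8799  2.3283  0.3860  0.4311]
v=Σ⁻¹𝟙 = [22.0651  11.6554  15.6550  12.9481  8.2472]
a=μᵀu=0.967358  b=𝟙ᵀu=6.923243  c=𝟙ᵀv=70.570808  D=ac−b²=20.335937
λ₁=(c·0.136−b)/D = (70.570808·0.136−6.923243)/20.335937 = 0.131510
λ₂=(a−b·0.136)/D = (0.967358−6.923243·0.136)/20.335937 = 0.001269
w* = 0.131510·u + 0.001269·v:
  w_0 = 0.131510·0.8979 + 0.001269·22.0651 = 0.1461  (Nike)
  w_1 = 0.131510·2.8799 + 0.001269·11.6554 = 0.3935  (Honeywell)
  w_2 = 0.131510·2.3283 + 0.001269·15.6550 = 0.3261  (Pfizer)
  w_3 = 0.131510·0.3860 + 0.001269·12.9481 = 0.0672  (Tesla)
  w_4 = 0.131510·0.4311 + 0.001269·8.2472 = 0.0672  (Starbucks)
Σw_i=1.0000  μᵀw=0.1360
σ²=wᵀΣw=λ₁·μ_p+λ₂ = 0.131510·0.136 + 0.001269 = 0.019154 ≈ 0.0192
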